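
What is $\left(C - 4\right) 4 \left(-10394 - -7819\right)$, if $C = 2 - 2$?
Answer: $41200$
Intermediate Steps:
$C = 0$
$\left(C - 4\right) 4 \left(-10394 - -7819\right) = \left(0 - 4\right) 4 \left(-10394 - -7819\right) = \left(-4\right) 4 \left(-10394 + 7819\right) = \left(-16\right) \left(-2575\right) = 41200$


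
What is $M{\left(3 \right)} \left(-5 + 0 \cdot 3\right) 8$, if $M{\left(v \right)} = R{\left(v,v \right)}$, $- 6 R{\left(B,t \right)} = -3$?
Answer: $-20$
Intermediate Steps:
$R{\left(B,t \right)} = \frac{1}{2}$ ($R{\left(B,t \right)} = \left(- \frac{1}{6}\right) \left(-3\right) = \frac{1}{2}$)
$M{\left(v \right)} = \frac{1}{2}$
$M{\left(3 \right)} \left(-5 + 0 \cdot 3\right) 8 = \frac{-5 + 0 \cdot 3}{2} \cdot 8 = \frac{-5 + 0}{2} \cdot 8 = \frac{1}{2} \left(-5\right) 8 = \left(- \frac{5}{2}\right) 8 = -20$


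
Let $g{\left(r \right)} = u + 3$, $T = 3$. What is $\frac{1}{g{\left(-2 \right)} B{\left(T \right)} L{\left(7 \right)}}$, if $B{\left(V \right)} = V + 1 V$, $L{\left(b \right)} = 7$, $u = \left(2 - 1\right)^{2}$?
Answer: $\frac{1}{168} \approx 0.0059524$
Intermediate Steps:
$u = 1$ ($u = 1^{2} = 1$)
$g{\left(r \right)} = 4$ ($g{\left(r \right)} = 1 + 3 = 4$)
$B{\left(V \right)} = 2 V$ ($B{\left(V \right)} = V + V = 2 V$)
$\frac{1}{g{\left(-2 \right)} B{\left(T \right)} L{\left(7 \right)}} = \frac{1}{4 \cdot 2 \cdot 3 \cdot 7} = \frac{1}{4 \cdot 6 \cdot 7} = \frac{1}{24 \cdot 7} = \frac{1}{168}$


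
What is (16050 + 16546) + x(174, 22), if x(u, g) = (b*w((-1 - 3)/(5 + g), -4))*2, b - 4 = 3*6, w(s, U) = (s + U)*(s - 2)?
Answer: 24048308/729 ≈ 32988.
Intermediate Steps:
w(s, U) = (-2 + s)*(U + s) (w(s, U) = (U + s)*(-2 + s) = (-2 + s)*(U + s))
b = 22 (b = 4 + 3*6 = 4 + 18 = 22)
x(u, g) = 352 + 704/(5 + g)**2 + 1056/(5 + g) (x(u, g) = (22*(((-1 - 3)/(5 + g))**2 - 2*(-4) - 2*(-1 - 3)/(5 + g) - 4*(-1 - 3)/(5 + g)))*2 = (22*((-4/(5 + g))**2 + 8 - (-8)/(5 + g) - (-16)/(5 + g)))*2 = (22*(16/(5 + g)**2 + 8 + 8/(5 + g) + 16/(5 + g)))*2 = (22*(8 + 16/(5 + g)**2 + 24/(5 + g)))*2 = (176 + 352/(5 + g)**2 + 528/(5 + g))*2 = 352 + 704/(5 + g)**2 + 1056/(5 + g))
(16050 + 16546) + x(174, 22) = (16050 + 16546) + 352*(42 + 22**2 + 13*22)/(25 + 22**2 + 10*22) = 32596 + 352*(42 + 484 + 286)/(25 + 484 + 220) = 32596 + 352*812/729 = 32596 + 352*(1/729)*812 = 32596 + 285824/729 = 24048308/729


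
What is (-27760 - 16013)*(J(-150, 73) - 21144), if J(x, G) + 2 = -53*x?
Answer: 577628508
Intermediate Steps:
J(x, G) = -2 - 53*x
(-27760 - 16013)*(J(-150, 73) - 21144) = (-27760 - 16013)*((-2 - 53*(-150)) - 21144) = -43773*((-2 + 7950) - 21144) = -43773*(7948 - 21144) = -43773*(-13196) = 577628508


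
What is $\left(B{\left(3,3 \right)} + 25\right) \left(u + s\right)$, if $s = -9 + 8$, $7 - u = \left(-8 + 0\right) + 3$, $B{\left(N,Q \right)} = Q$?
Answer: $308$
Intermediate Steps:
$u = 12$ ($u = 7 - \left(\left(-8 + 0\right) + 3\right) = 7 - \left(-8 + 3\right) = 7 - -5 = 7 + 5 = 12$)
$s = -1$
$\left(B{\left(3,3 \right)} + 25\right) \left(u + s\right) = \left(3 + 25\right) \left(12 - 1\right) = 28 \cdot 11 = 308$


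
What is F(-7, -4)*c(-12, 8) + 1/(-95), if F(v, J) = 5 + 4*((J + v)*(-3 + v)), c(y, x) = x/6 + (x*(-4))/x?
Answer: -338203/285 ≈ -1186.7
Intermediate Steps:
c(y, x) = -4 + x/6 (c(y, x) = x*(1/6) + (-4*x)/x = x/6 - 4 = -4 + x/6)
F(v, J) = 5 + 4*(-3 + v)*(J + v) (F(v, J) = 5 + 4*((-3 + v)*(J + v)) = 5 + 4*(-3 + v)*(J + v))
F(-7, -4)*c(-12, 8) + 1/(-95) = (5 - 12*(-4) - 12*(-7) + 4*(-7)**2 + 4*(-4)*(-7))*(-4 + (1/6)*8) + 1/(-95) = (5 + 48 + 84 + 4*49 + 112)*(-4 + 4/3) - 1/95 = (5 + 48 + 84 + 196 + 112)*(-8/3) - 1/95 = 445*(-8/3) - 1/95 = -3560/3 - 1/95 = -338203/285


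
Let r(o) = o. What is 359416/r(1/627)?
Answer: 225353832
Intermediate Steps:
359416/r(1/627) = 359416/(1/627) = 359416*627 = 225353832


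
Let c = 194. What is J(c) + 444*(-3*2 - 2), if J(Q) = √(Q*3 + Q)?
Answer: -3552 + 2*√194 ≈ -3524.1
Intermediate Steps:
J(Q) = 2*√Q (J(Q) = √(3*Q + Q) = √(4*Q) = 2*√Q)
J(c) + 444*(-3*2 - 2) = 2*√194 + 444*(-3*2 - 2) = 2*√194 + 444*(-6 - 2) = 2*√194 + 444*(-8) = 2*√194 - 3552 = -3552 + 2*√194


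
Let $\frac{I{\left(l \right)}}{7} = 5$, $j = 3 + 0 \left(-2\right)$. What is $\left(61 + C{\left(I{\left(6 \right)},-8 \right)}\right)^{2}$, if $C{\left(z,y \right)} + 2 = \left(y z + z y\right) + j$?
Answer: $248004$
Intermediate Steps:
$j = 3$ ($j = 3 + 0 = 3$)
$I{\left(l \right)} = 35$ ($I{\left(l \right)} = 7 \cdot 5 = 35$)
$C{\left(z,y \right)} = 1 + 2 y z$ ($C{\left(z,y \right)} = -2 + \left(\left(y z + z y\right) + 3\right) = -2 + \left(\left(y z + y z\right) + 3\right) = -2 + \left(2 y z + 3\right) = -2 + \left(3 + 2 y z\right) = 1 + 2 y z$)
$\left(61 + C{\left(I{\left(6 \right)},-8 \right)}\right)^{2} = \left(61 + \left(1 + 2 \left(-8\right) 35\right)\right)^{2} = \left(61 + \left(1 - 560\right)\right)^{2} = \left(61 - 559\right)^{2} = \left(-498\right)^{2} = 248004$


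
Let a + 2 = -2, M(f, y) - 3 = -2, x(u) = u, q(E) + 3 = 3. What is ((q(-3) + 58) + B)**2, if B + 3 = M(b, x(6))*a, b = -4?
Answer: 2601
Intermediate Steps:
q(E) = 0 (q(E) = -3 + 3 = 0)
M(f, y) = 1 (M(f, y) = 3 - 2 = 1)
a = -4 (a = -2 - 2 = -4)
B = -7 (B = -3 + 1*(-4) = -3 - 4 = -7)
((q(-3) + 58) + B)**2 = ((0 + 58) - 7)**2 = (58 - 7)**2 = 51**2 = 2601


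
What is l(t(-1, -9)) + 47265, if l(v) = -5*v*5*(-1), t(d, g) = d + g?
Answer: 47015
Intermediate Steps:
l(v) = 25*v (l(v) = -5*5*v*(-1) = -(-25)*v = 25*v)
l(t(-1, -9)) + 47265 = 25*(-1 - 9) + 47265 = 25*(-10) + 47265 = -250 + 47265 = 47015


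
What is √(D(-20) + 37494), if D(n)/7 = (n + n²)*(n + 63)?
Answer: √151874 ≈ 389.71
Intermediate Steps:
D(n) = 7*(63 + n)*(n + n²) (D(n) = 7*((n + n²)*(n + 63)) = 7*((n + n²)*(63 + n)) = 7*((63 + n)*(n + n²)) = 7*(63 + n)*(n + n²))
√(D(-20) + 37494) = √(7*(-20)*(63 + (-20)² + 64*(-20)) + 37494) = √(7*(-20)*(63 + 400 - 1280) + 37494) = √(7*(-20)*(-817) + 37494) = √(114380 + 37494) = √151874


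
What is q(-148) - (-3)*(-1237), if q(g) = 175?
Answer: -3536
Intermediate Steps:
q(-148) - (-3)*(-1237) = 175 - (-3)*(-1237) = 175 - 1*3711 = 175 - 3711 = -3536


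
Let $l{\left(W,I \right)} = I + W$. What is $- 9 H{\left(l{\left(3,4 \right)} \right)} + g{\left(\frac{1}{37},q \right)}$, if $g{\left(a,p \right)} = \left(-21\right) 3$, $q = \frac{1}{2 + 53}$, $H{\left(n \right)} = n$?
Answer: $-126$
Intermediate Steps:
$q = \frac{1}{55} \approx 0.018182$
$g{\left(a,p \right)} = -63$
$- 9 H{\left(l{\left(3,4 \right)} \right)} + g{\left(\frac{1}{37},q \right)} = - 9 \left(4 + 3\right) - 63 = \left(-9\right) 7 - 63 = -63 - 63 = -126$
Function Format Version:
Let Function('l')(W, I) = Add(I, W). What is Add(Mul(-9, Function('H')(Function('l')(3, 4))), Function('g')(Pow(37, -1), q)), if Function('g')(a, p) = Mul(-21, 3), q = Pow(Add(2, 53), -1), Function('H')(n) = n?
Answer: -126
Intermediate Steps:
q = Rational(1, 55) (q = Pow(55, -1) = Rational(1, 55) ≈ 0.018182)
Function('g')(a, p) = -63
Add(Mul(-9, Function('H')(Function('l')(3, 4))), Function('g')(Pow(37, -1), q)) = Add(Mul(-9, Add(4, 3)), -63) = Add(Mul(-9, 7), -63) = Add(-63, -63) = -126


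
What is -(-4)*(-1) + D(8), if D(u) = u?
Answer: 4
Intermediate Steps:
-(-4)*(-1) + D(8) = -(-4)*(-1) + 8 = -2*2 + 8 = -4 + 8 = 4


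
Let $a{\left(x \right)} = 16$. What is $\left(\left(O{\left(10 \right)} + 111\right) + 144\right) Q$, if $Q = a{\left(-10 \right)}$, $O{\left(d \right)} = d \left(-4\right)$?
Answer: $3440$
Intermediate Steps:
$O{\left(d \right)} = - 4 d$
$Q = 16$
$\left(\left(O{\left(10 \right)} + 111\right) + 144\right) Q = \left(\left(\left(-4\right) 10 + 111\right) + 144\right) 16 = \left(\left(-40 + 111\right) + 144\right) 16 = \left(71 + 144\right) 16 = 215 \cdot 16 = 3440$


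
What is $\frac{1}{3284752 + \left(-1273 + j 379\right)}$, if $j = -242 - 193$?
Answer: $\frac{1}{3118614} \approx 3.2066 \cdot 10^{-7}$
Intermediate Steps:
$j = -435$ ($j = -242 - 193 = -435$)
$\frac{1}{3284752 + \left(-1273 + j 379\right)} = \frac{1}{3284752 - 166138} = \frac{1}{3118614}$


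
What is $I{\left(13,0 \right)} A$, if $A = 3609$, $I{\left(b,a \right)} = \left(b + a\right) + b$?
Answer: $93834$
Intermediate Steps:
$I{\left(b,a \right)} = a + 2 b$ ($I{\left(b,a \right)} = \left(a + b\right) + b = a + 2 b$)
$I{\left(13,0 \right)} A = \left(0 + 2 \cdot 13\right) 3609 = \left(0 + 26\right) 3609 = 26 \cdot 3609 = 93834$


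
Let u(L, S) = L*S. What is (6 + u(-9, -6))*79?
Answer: 4740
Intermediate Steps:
(6 + u(-9, -6))*79 = (6 - 9*(-6))*79 = (6 + 54)*79 = 60*79 = 4740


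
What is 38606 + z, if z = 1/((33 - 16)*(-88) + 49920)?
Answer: 1869456945/48424 ≈ 38606.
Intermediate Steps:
z = 1/48424 (z = 1/(17*(-88) + 49920) = 1/(-1496 + 49920) = 1/48424 ≈ 2.0651e-5)
38606 + z = 38606 + 1/48424 = 1869456945/48424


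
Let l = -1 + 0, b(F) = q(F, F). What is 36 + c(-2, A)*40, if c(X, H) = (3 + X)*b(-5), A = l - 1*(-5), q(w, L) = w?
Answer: -164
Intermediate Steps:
b(F) = F
l = -1
A = 4 (A = -1 - 1*(-5) = -1 + 5 = 4)
c(X, H) = -15 - 5*X (c(X, H) = (3 + X)*(-5) = -15 - 5*X)
36 + c(-2, A)*40 = 36 + (-15 - 5*(-2))*40 = 36 + (-15 + 10)*40 = 36 - 5*40 = 36 - 200 = -164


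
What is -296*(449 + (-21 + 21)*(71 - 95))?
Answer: -132904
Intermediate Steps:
-296*(449 + (-21 + 21)*(71 - 95)) = -296*(449 + 0*(-24)) = -296*(449 + 0) = -296*449 = -132904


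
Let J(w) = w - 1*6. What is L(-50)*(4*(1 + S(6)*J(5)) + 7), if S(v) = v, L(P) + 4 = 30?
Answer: -338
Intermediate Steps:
L(P) = 26 (L(P) = -4 + 30 = 26)
J(w) = -6 + w (J(w) = w - 6 = -6 + w)
L(-50)*(4*(1 + S(6)*J(5)) + 7) = 26*(4*(1 + 6*(-6 + 5)) + 7) = 26*(4*(1 + 6*(-1)) + 7) = 26*(4*(1 - 6) + 7) = 26*(4*(-5) + 7) = 26*(-20 + 7) = 26*(-13) = -338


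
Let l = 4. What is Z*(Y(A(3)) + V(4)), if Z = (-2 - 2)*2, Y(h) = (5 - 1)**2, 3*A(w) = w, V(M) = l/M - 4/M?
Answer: -128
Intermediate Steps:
V(M) = 0 (V(M) = 4/M - 4/M = 0)
A(w) = w/3
Y(h) = 16 (Y(h) = 4**2 = 16)
Z = -8 (Z = -4*2 = -8)
Z*(Y(A(3)) + V(4)) = -8*(16 + 0) = -8*16 = -128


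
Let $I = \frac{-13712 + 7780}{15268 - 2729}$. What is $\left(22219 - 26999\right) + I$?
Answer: $- \frac{59942352}{12539} \approx -4780.5$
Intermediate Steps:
$I = - \frac{5932}{12539} \approx -0.47308$
$\left(22219 - 26999\right) + I = \left(22219 - 26999\right) - \frac{5932}{12539} = -4780 - \frac{5932}{12539} = - \frac{59942352}{12539}$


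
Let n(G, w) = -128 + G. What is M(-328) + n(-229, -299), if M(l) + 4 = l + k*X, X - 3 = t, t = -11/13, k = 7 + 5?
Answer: -8621/13 ≈ -663.15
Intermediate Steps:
k = 12
t = -11/13 (t = -11*1/13 = -11/13 ≈ -0.84615)
X = 28/13 (X = 3 - 11/13 = 28/13 ≈ 2.1538)
M(l) = 284/13 + l (M(l) = -4 + (l + 12*(28/13)) = -4 + (l + 336/13) = -4 + (336/13 + l) = 284/13 + l)
M(-328) + n(-229, -299) = (284/13 - 328) + (-128 - 229) = -3980/13 - 357 = -8621/13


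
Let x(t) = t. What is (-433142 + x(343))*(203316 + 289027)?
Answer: -213085558057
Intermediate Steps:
(-433142 + x(343))*(203316 + 289027) = (-433142 + 343)*(203316 + 289027) = -432799*492343 = -213085558057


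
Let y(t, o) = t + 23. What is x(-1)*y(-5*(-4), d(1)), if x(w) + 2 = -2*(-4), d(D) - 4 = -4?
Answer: 258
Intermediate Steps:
d(D) = 0 (d(D) = 4 - 4 = 0)
x(w) = 6 (x(w) = -2 - 2*(-4) = -2 + 8 = 6)
y(t, o) = 23 + t
x(-1)*y(-5*(-4), d(1)) = 6*(23 - 5*(-4)) = 6*(23 + 20) = 6*43 = 258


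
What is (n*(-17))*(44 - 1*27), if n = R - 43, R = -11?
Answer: 15606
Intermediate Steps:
n = -54 (n = -11 - 43 = -54)
(n*(-17))*(44 - 1*27) = (-54*(-17))*(44 - 1*27) = 918*(44 - 27) = 918*17 = 15606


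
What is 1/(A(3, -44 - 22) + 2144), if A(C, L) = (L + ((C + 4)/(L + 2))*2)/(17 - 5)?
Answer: 384/821177 ≈ 0.00046762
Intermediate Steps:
A(C, L) = L/12 + (4 + C)/(6*(2 + L)) (A(C, L) = (L + ((4 + C)/(2 + L))*2)/12 = (L + ((4 + C)/(2 + L))*2)*(1/12) = (L + 2*(4 + C)/(2 + L))*(1/12) = L/12 + (4 + C)/(6*(2 + L)))
1/(A(3, -44 - 22) + 2144) = 1/((8 + (-44 - 22)² + 2*3 + 2*(-44 - 22))/(12*(2 + (-44 - 22))) + 2144) = 1/((8 + (-66)² + 6 + 2*(-66))/(12*(2 - 66)) + 2144) = 1/((1/12)*(8 + 4356 + 6 - 132)/(-64) + 2144) = 1/((1/12)*(-1/64)*4238 + 2144) = 1/(-2119/384 + 2144) = 1/(821177/384) = 384/821177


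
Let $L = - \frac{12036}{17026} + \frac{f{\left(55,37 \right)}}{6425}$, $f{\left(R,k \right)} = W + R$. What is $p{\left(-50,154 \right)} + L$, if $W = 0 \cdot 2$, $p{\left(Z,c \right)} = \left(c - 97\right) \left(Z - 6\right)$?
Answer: $- \frac{34925581847}{10939205} \approx -3192.7$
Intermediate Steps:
$p{\left(Z,c \right)} = \left(-97 + c\right) \left(-6 + Z\right)$
$W = 0$
$f{\left(R,k \right)} = R$ ($f{\left(R,k \right)} = 0 + R = R$)
$L = - \frac{7639487}{10939205}$ ($L = - \frac{12036}{17026} + \frac{55}{6425} = \left(-12036\right) \frac{1}{17026} + 55 \cdot \frac{1}{6425} = - \frac{6018}{8513} + \frac{11}{1285} = - \frac{7639487}{10939205} \approx -0.69836$)
$p{\left(-50,154 \right)} + L = \left(582 - -4850 - 924 - 7700\right) - \frac{7639487}{10939205} = \left(582 + 4850 - 924 - 7700\right) - \frac{7639487}{10939205} = -3192 - \frac{7639487}{10939205} = - \frac{34925581847}{10939205}$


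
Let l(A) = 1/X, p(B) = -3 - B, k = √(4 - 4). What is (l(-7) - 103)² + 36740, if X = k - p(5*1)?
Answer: 3028689/64 ≈ 47323.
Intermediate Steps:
k = 0 (k = √0 = 0)
X = 8 (X = 0 - (-3 - 5) = 0 - 1*(-8) = 0 + 8 = 8)
l(A) = ⅛ (l(A) = 1/8 = ⅛)
(l(-7) - 103)² + 36740 = (⅛ - 103)² + 36740 = (-823/8)² + 36740 = 677329/64 + 36740 = 3028689/64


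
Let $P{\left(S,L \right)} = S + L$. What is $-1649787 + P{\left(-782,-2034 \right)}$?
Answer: $-1652603$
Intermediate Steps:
$P{\left(S,L \right)} = L + S$
$-1649787 + P{\left(-782,-2034 \right)} = -1649787 - 2816 = -1652603$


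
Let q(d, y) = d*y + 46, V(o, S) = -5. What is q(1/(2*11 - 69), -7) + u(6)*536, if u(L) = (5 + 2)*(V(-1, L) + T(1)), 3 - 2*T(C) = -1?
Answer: -526863/47 ≈ -11210.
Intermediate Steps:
T(C) = 2 (T(C) = 3/2 - ½*(-1) = 3/2 + ½ = 2)
q(d, y) = 46 + d*y
u(L) = -21 (u(L) = (5 + 2)*(-5 + 2) = 7*(-3) = -21)
q(1/(2*11 - 69), -7) + u(6)*536 = (46 - 7/(2*11 - 69)) - 21*536 = (46 - 7/(22 - 69)) - 11256 = (46 - 7/(-47)) - 11256 = (46 - 1/47*(-7)) - 11256 = (46 + 7/47) - 11256 = 2169/47 - 11256 = -526863/47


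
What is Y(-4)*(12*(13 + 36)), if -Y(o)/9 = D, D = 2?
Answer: -10584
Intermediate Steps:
Y(o) = -18 (Y(o) = -9*2 = -18)
Y(-4)*(12*(13 + 36)) = -216*(13 + 36) = -216*49 = -18*588 = -10584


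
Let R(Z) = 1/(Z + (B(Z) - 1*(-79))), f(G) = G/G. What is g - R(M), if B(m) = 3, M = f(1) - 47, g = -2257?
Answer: -81253/36 ≈ -2257.0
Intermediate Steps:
f(G) = 1
M = -46 (M = 1 - 47 = -46)
R(Z) = 1/(82 + Z) (R(Z) = 1/(Z + (3 - 1*(-79))) = 1/(Z + (3 + 79)) = 1/(Z + 82) = 1/(82 + Z))
g - R(M) = -2257 - 1/(82 - 46) = -2257 - 1/36 = -81253/36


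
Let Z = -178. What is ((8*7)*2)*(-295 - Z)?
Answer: -13104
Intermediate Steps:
((8*7)*2)*(-295 - Z) = ((8*7)*2)*(-295 - 1*(-178)) = (56*2)*(-295 + 178) = 112*(-117) = -13104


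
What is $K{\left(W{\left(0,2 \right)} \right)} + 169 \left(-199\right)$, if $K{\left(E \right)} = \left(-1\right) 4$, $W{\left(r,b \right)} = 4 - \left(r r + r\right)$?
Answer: $-33635$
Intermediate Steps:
$W{\left(r,b \right)} = 4 - r - r^{2}$ ($W{\left(r,b \right)} = 4 - \left(r^{2} + r\right) = 4 - \left(r + r^{2}\right) = 4 - r - r^{2}$)
$K{\left(E \right)} = -4$
$K{\left(W{\left(0,2 \right)} \right)} + 169 \left(-199\right) = -4 + 169 \left(-199\right) = -4 - 33631 = -33635$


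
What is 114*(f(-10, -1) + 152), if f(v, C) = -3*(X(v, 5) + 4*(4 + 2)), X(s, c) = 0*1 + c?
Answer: 7410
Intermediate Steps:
X(s, c) = c (X(s, c) = 0 + c = c)
f(v, C) = -87 (f(v, C) = -3*(5 + 4*(4 + 2)) = -3*(5 + 4*6) = -3*(5 + 24) = -3*29 = -87)
114*(f(-10, -1) + 152) = 114*(-87 + 152) = 114*65 = 7410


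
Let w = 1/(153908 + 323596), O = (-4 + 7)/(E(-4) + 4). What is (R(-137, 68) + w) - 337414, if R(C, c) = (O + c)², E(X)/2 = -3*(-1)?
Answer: -3972225775511/11937600 ≈ -3.3275e+5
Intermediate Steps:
E(X) = 6 (E(X) = 2*(-3*(-1)) = 2*3 = 6)
O = 3/10 (O = (-4 + 7)/(6 + 4) = 3/10 ≈ 0.30000)
w = 1/477504 ≈ 2.0942e-6
R(C, c) = (3/10 + c)²
(R(-137, 68) + w) - 337414 = ((3 + 10*68)²/100 + 1/477504) - 337414 = ((3 + 680)²/100 + 1/477504) - 337414 = ((1/100)*683² + 1/477504) - 337414 = ((1/100)*466489 + 1/477504) - 337414 = (466489/100 + 1/477504) - 337414 = 55687590889/11937600 - 337414 = -3972225775511/11937600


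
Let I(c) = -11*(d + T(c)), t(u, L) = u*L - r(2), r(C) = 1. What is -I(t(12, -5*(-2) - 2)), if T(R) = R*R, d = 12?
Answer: 99407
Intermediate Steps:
T(R) = R²
t(u, L) = -1 + L*u (t(u, L) = u*L - 1*1 = L*u - 1 = -1 + L*u)
I(c) = -132 - 11*c² (I(c) = -11*(12 + c²) = -132 - 11*c²)
-I(t(12, -5*(-2) - 2)) = -(-132 - 11*(-1 + (-5*(-2) - 2)*12)²) = -(-132 - 11*(-1 + (10 - 2)*12)²) = -(-132 - 11*(-1 + 8*12)²) = -(-132 - 11*(-1 + 96)²) = -(-132 - 11*95²) = -(-132 - 11*9025) = -(-132 - 99275) = -1*(-99407) = 99407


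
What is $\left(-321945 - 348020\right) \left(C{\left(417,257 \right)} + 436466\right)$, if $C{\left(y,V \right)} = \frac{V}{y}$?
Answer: $- \frac{121938037699735}{417} \approx -2.9242 \cdot 10^{11}$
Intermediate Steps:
$\left(-321945 - 348020\right) \left(C{\left(417,257 \right)} + 436466\right) = \left(-321945 - 348020\right) \left(\frac{257}{417} + 436466\right) = - 669965 \left(257 \cdot \frac{1}{417} + 436466\right) = - 669965 \left(\frac{257}{417} + 436466\right) = \left(-669965\right) \frac{182006579}{417} = - \frac{121938037699735}{417}$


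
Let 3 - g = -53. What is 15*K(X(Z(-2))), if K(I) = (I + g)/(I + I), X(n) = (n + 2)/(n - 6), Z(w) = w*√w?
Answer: 15*(-167*I + 57*√2)/(2*(I + √2)) ≈ -132.5 - 791.96*I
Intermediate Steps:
Z(w) = w^(3/2)
g = 56 (g = 3 - 1*(-53) = 3 + 53 = 56)
X(n) = (2 + n)/(-6 + n)
K(I) = (56 + I)/(2*I) (K(I) = (I + 56)/(I + I) = (56 + I)/((2*I)) = (56 + I)*(1/(2*I)) = (56 + I)/(2*I))
15*K(X(Z(-2))) = 15*((56 + (2 + (-2)^(3/2))/(-6 + (-2)^(3/2)))/(2*(((2 + (-2)^(3/2))/(-6 + (-2)^(3/2)))))) = 15*((56 + (2 - 2*I*√2)/(-6 - 2*I*√2))/(2*(((2 - 2*I*√2)/(-6 - 2*I*√2))))) = 15*(((-6 - 2*I*√2)/(2 - 2*I*√2))*(56 + (2 - 2*I*√2)/(-6 - 2*I*√2))/2) = 15*((-6 - 2*I*√2)*(56 + (2 - 2*I*√2)/(-6 - 2*I*√2))/(2*(2 - 2*I*√2))) = 15*(-6 - 2*I*√2)*(56 + (2 - 2*I*√2)/(-6 - 2*I*√2))/(2*(2 - 2*I*√2))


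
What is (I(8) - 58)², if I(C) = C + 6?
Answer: 1936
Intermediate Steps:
I(C) = 6 + C
(I(8) - 58)² = ((6 + 8) - 58)² = (14 - 58)² = (-44)² = 1936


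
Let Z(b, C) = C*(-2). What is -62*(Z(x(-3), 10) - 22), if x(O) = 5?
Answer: 2604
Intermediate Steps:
Z(b, C) = -2*C
-62*(Z(x(-3), 10) - 22) = -62*(-2*10 - 22) = -62*(-20 - 22) = -62*(-42) = 2604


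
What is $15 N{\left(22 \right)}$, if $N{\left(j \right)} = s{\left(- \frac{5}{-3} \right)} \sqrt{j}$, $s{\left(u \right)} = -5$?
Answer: $- 75 \sqrt{22} \approx -351.78$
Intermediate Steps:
$N{\left(j \right)} = - 5 \sqrt{j}$
$15 N{\left(22 \right)} = 15 \left(- 5 \sqrt{22}\right) = - 75 \sqrt{22}$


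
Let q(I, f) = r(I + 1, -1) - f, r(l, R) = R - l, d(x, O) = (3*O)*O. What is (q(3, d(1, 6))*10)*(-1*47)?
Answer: 53110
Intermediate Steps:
d(x, O) = 3*O²
q(I, f) = -2 - I - f (q(I, f) = (-1 - (I + 1)) - f = (-1 - (1 + I)) - f = (-1 + (-1 - I)) - f = (-2 - I) - f = -2 - I - f)
(q(3, d(1, 6))*10)*(-1*47) = ((-2 - 1*3 - 3*6²)*10)*(-1*47) = ((-2 - 3 - 3*36)*10)*(-47) = ((-2 - 3 - 1*108)*10)*(-47) = ((-2 - 3 - 108)*10)*(-47) = -113*10*(-47) = -1130*(-47) = 53110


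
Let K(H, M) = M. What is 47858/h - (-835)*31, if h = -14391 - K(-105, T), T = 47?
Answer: 186839886/7219 ≈ 25882.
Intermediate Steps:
h = -14438 (h = -14391 - 1*47 = -14391 - 47 = -14438)
47858/h - (-835)*31 = 47858/(-14438) - (-835)*31 = 47858*(-1/14438) - 1*(-25885) = -23929/7219 + 25885 = 186839886/7219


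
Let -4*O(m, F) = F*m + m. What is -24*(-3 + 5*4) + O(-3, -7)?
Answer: -825/2 ≈ -412.50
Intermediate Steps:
O(m, F) = -m/4 - F*m/4 (O(m, F) = -(F*m + m)/4 = -(m + F*m)/4 = -m/4 - F*m/4)
-24*(-3 + 5*4) + O(-3, -7) = -24*(-3 + 5*4) - ¼*(-3)*(1 - 7) = -24*(-3 + 20) - ¼*(-3)*(-6) = -24*17 - 9/2 = -408 - 9/2 = -825/2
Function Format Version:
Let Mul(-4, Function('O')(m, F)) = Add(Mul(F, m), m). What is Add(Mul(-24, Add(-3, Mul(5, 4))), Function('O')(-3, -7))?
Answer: Rational(-825, 2) ≈ -412.50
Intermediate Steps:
Function('O')(m, F) = Add(Mul(Rational(-1, 4), m), Mul(Rational(-1, 4), F, m)) (Function('O')(m, F) = Mul(Rational(-1, 4), Add(Mul(F, m), m)) = Mul(Rational(-1, 4), Add(m, Mul(F, m))) = Add(Mul(Rational(-1, 4), m), Mul(Rational(-1, 4), F, m)))
Add(Mul(-24, Add(-3, Mul(5, 4))), Function('O')(-3, -7)) = Add(Mul(-24, Add(-3, Mul(5, 4))), Mul(Rational(-1, 4), -3, Add(1, -7))) = Add(Mul(-24, Add(-3, 20)), Mul(Rational(-1, 4), -3, -6)) = Add(Mul(-24, 17), Rational(-9, 2)) = Add(-408, Rational(-9, 2)) = Rational(-825, 2)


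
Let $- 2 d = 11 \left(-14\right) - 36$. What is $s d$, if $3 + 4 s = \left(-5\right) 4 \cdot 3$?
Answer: $- \frac{5985}{4} \approx -1496.3$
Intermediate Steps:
$s = - \frac{63}{4}$ ($s = - \frac{3}{4} + \frac{\left(-5\right) 4 \cdot 3}{4} = - \frac{3}{4} + \frac{\left(-20\right) 3}{4} = - \frac{3}{4} + \frac{1}{4} \left(-60\right) = - \frac{3}{4} - 15 = - \frac{63}{4} \approx -15.75$)
$d = 95$ ($d = - \frac{11 \left(-14\right) - 36}{2} = - \frac{-154 - 36}{2} = \left(- \frac{1}{2}\right) \left(-190\right) = 95$)
$s d = \left(- \frac{63}{4}\right) 95 = - \frac{5985}{4}$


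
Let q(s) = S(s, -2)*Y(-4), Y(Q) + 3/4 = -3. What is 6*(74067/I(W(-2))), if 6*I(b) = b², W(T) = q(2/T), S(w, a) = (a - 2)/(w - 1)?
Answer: 1185072/25 ≈ 47403.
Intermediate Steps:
S(w, a) = (-2 + a)/(-1 + w)
Y(Q) = -15/4 (Y(Q) = -¾ - 3 = -15/4)
q(s) = 15/(-1 + s) (q(s) = ((-2 - 2)/(-1 + s))*(-15/4) = (-4/(-1 + s))*(-15/4) = -4/(-1 + s)*(-15/4) = 15/(-1 + s))
W(T) = 15/(-1 + 2/T)
I(b) = b²/6
6*(74067/I(W(-2))) = 6*(74067/(((-15*(-2)/(-2 - 2))²/6))) = 6*(74067/(((-15*(-2)/(-4))²/6))) = 6*(74067/(((-15*(-2)*(-¼))²/6))) = 6*(74067/(((-15/2)²/6))) = 6*(74067/(((⅙)*(225/4)))) = 6*(74067/(75/8)) = 6*(74067*(8/75)) = 6*(197512/25) = 1185072/25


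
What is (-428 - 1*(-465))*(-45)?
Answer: -1665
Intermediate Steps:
(-428 - 1*(-465))*(-45) = (-428 + 465)*(-45) = 37*(-45) = -1665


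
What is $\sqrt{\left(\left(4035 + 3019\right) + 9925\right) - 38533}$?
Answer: $i \sqrt{21554} \approx 146.81 i$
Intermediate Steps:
$\sqrt{\left(\left(4035 + 3019\right) + 9925\right) - 38533} = \sqrt{\left(7054 + 9925\right) - 38533} = \sqrt{16979 - 38533} = \sqrt{-21554} = i \sqrt{21554}$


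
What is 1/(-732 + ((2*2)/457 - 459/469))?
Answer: -214333/157099643 ≈ -0.0013643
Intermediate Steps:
1/(-732 + ((2*2)/457 - 459/469)) = 1/(-732 + (4*(1/457) - 459*1/469)) = 1/(-732 + (4/457 - 459/469)) = 1/(-732 - 207887/214333) = 1/(-157099643/214333) = -214333/157099643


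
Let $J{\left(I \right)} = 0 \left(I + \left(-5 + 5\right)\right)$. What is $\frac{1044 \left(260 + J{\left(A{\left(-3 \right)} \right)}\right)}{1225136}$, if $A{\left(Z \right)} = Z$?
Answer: $\frac{16965}{76571} \approx 0.22156$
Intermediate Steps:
$J{\left(I \right)} = 0$ ($J{\left(I \right)} = 0 \left(I + 0\right) = 0 I = 0$)
$\frac{1044 \left(260 + J{\left(A{\left(-3 \right)} \right)}\right)}{1225136} = \frac{1044 \left(260 + 0\right)}{1225136} = 1044 \cdot 260 \cdot \frac{1}{1225136} = 271440 \cdot \frac{1}{1225136} = \frac{16965}{76571}$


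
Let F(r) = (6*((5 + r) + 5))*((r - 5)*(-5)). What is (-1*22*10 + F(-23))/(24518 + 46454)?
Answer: -2785/17743 ≈ -0.15696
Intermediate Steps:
F(r) = (25 - 5*r)*(60 + 6*r) (F(r) = (6*(10 + r))*((-5 + r)*(-5)) = (60 + 6*r)*(25 - 5*r) = (25 - 5*r)*(60 + 6*r))
(-1*22*10 + F(-23))/(24518 + 46454) = (-1*22*10 + (1500 - 150*(-23) - 30*(-23)²))/(24518 + 46454) = (-22*10 + (1500 + 3450 - 30*529))/70972 = (-220 + (1500 + 3450 - 15870))*(1/70972) = (-220 - 10920)*(1/70972) = -11140*1/70972 = -2785/17743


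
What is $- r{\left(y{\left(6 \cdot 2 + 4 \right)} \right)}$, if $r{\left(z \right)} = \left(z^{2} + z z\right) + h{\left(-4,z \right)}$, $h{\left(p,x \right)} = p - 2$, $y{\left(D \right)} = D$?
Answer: $-506$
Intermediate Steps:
$h{\left(p,x \right)} = -2 + p$
$r{\left(z \right)} = -6 + 2 z^{2}$ ($r{\left(z \right)} = \left(z^{2} + z z\right) - 6 = \left(z^{2} + z^{2}\right) - 6 = 2 z^{2} - 6 = -6 + 2 z^{2}$)
$- r{\left(y{\left(6 \cdot 2 + 4 \right)} \right)} = - (-6 + 2 \left(6 \cdot 2 + 4\right)^{2}) = - (-6 + 2 \left(12 + 4\right)^{2}) = - (-6 + 2 \cdot 16^{2}) = - (-6 + 2 \cdot 256) = - (-6 + 512) = \left(-1\right) 506 = -506$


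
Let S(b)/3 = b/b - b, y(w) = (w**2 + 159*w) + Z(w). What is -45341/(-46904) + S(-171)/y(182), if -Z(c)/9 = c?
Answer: 26575837/27251224 ≈ 0.97522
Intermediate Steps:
Z(c) = -9*c
y(w) = w**2 + 150*w (y(w) = (w**2 + 159*w) - 9*w = w**2 + 150*w)
S(b) = 3 - 3*b (S(b) = 3*(b/b - b) = 3*(1 - b) = 3 - 3*b)
-45341/(-46904) + S(-171)/y(182) = -45341/(-46904) + (3 - 3*(-171))/((182*(150 + 182))) = -45341*(-1/46904) + (3 + 513)/((182*332)) = 45341/46904 + 516/60424 = 45341/46904 + 516*(1/60424) = 45341/46904 + 129/15106 = 26575837/27251224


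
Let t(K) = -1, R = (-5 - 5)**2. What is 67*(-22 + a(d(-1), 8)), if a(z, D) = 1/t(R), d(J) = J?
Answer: -1541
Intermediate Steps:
R = 100 (R = (-10)**2 = 100)
a(z, D) = -1 (a(z, D) = 1/(-1) = -1)
67*(-22 + a(d(-1), 8)) = 67*(-22 - 1) = 67*(-23) = -1541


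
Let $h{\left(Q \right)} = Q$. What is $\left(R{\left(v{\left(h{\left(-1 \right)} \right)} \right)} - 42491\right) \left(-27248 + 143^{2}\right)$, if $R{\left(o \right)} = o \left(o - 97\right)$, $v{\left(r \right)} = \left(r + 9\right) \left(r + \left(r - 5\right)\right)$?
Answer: $230642477$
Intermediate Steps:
$v{\left(r \right)} = \left(-5 + 2 r\right) \left(9 + r\right)$ ($v{\left(r \right)} = \left(9 + r\right) \left(r + \left(r + \left(-7 + 2\right)\right)\right) = \left(9 + r\right) \left(r + \left(r - 5\right)\right) = \left(9 + r\right) \left(r + \left(-5 + r\right)\right) = \left(9 + r\right) \left(-5 + 2 r\right) = \left(-5 + 2 r\right) \left(9 + r\right)$)
$R{\left(o \right)} = o \left(-97 + o\right)$
$\left(R{\left(v{\left(h{\left(-1 \right)} \right)} \right)} - 42491\right) \left(-27248 + 143^{2}\right) = \left(\left(-45 + 2 \left(-1\right)^{2} + 13 \left(-1\right)\right) \left(-97 + \left(-45 + 2 \left(-1\right)^{2} + 13 \left(-1\right)\right)\right) - 42491\right) \left(-27248 + 143^{2}\right) = \left(\left(-45 + 2 \cdot 1 - 13\right) \left(-97 - 56\right) - 42491\right) \left(-27248 + 20449\right) = \left(\left(-45 + 2 - 13\right) \left(-97 - 56\right) - 42491\right) \left(-6799\right) = \left(- 56 \left(-97 - 56\right) - 42491\right) \left(-6799\right) = \left(\left(-56\right) \left(-153\right) - 42491\right) \left(-6799\right) = \left(8568 - 42491\right) \left(-6799\right) = \left(-33923\right) \left(-6799\right) = 230642477$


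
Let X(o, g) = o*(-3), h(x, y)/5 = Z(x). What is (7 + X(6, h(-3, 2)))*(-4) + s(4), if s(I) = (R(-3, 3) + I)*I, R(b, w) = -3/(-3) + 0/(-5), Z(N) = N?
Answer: 64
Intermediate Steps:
h(x, y) = 5*x
R(b, w) = 1 (R(b, w) = -3*(-⅓) + 0*(-⅕) = 1 + 0 = 1)
X(o, g) = -3*o
s(I) = I*(1 + I) (s(I) = (1 + I)*I = I*(1 + I))
(7 + X(6, h(-3, 2)))*(-4) + s(4) = (7 - 3*6)*(-4) + 4*(1 + 4) = (7 - 18)*(-4) + 4*5 = -11*(-4) + 20 = 44 + 20 = 64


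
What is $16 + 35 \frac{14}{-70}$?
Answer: $9$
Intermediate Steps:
$16 + 35 \frac{14}{-70} = 16 + 35 \cdot 14 \left(- \frac{1}{70}\right) = 16 + 35 \left(- \frac{1}{5}\right) = 16 - 7 = 9$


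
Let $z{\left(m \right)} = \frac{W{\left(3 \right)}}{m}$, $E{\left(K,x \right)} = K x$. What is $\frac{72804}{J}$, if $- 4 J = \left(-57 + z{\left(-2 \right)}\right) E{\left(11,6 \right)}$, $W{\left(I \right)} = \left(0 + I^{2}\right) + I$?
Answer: $\frac{48536}{693} \approx 70.037$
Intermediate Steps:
$W{\left(I \right)} = I + I^{2}$ ($W{\left(I \right)} = I^{2} + I = I + I^{2}$)
$z{\left(m \right)} = \frac{12}{m}$ ($z{\left(m \right)} = \frac{3 \left(1 + 3\right)}{m} = \frac{3 \cdot 4}{m} = \frac{12}{m}$)
$J = \frac{2079}{2}$ ($J = - \frac{\left(-57 + \frac{12}{-2}\right) 11 \cdot 6}{4} = - \frac{\left(-57 + 12 \left(- \frac{1}{2}\right)\right) 66}{4} = - \frac{\left(-57 - 6\right) 66}{4} = - \frac{\left(-63\right) 66}{4} = \left(- \frac{1}{4}\right) \left(-4158\right) = \frac{2079}{2} \approx 1039.5$)
$\frac{72804}{J} = \frac{72804}{\frac{2079}{2}} = 72804 \cdot \frac{2}{2079} = \frac{48536}{693}$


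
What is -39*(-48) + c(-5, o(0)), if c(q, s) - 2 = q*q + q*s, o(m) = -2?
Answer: 1909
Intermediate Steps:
c(q, s) = 2 + q² + q*s (c(q, s) = 2 + (q*q + q*s) = 2 + (q² + q*s) = 2 + q² + q*s)
-39*(-48) + c(-5, o(0)) = -39*(-48) + (2 + (-5)² - 5*(-2)) = 1872 + (2 + 25 + 10) = 1872 + 37 = 1909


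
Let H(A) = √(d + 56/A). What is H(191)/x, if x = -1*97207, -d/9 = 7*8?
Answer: -4*I*√1148483/18566537 ≈ -0.00023088*I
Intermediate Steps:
d = -504 (d = -63*8 = -9*56 = -504)
x = -97207
H(A) = √(-504 + 56/A)
H(191)/x = (2*√(-126 + 14/191))/(-97207) = (2*√(-126 + 14*(1/191)))*(-1/97207) = (2*√(-126 + 14/191))*(-1/97207) = (2*√(-24052/191))*(-1/97207) = (2*(2*I*√1148483/191))*(-1/97207) = (4*I*√1148483/191)*(-1/97207) = -4*I*√1148483/18566537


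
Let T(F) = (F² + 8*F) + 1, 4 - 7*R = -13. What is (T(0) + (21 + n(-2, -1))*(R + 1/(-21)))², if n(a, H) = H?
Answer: 1042441/441 ≈ 2363.8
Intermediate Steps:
R = 17/7 (R = 4/7 - ⅐*(-13) = 4/7 + 13/7 = 17/7 ≈ 2.4286)
T(F) = 1 + F² + 8*F
(T(0) + (21 + n(-2, -1))*(R + 1/(-21)))² = ((1 + 0² + 8*0) + (21 - 1)*(17/7 + 1/(-21)))² = ((1 + 0 + 0) + 20*(17/7 - 1/21))² = (1 + 20*(50/21))² = (1 + 1000/21)² = (1021/21)² = 1042441/441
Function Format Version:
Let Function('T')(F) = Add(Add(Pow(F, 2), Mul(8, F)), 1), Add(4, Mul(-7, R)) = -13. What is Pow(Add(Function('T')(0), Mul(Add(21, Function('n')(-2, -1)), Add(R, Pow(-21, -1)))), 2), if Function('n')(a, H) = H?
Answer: Rational(1042441, 441) ≈ 2363.8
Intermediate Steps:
R = Rational(17, 7) (R = Add(Rational(4, 7), Mul(Rational(-1, 7), -13)) = Add(Rational(4, 7), Rational(13, 7)) = Rational(17, 7) ≈ 2.4286)
Function('T')(F) = Add(1, Pow(F, 2), Mul(8, F))
Pow(Add(Function('T')(0), Mul(Add(21, Function('n')(-2, -1)), Add(R, Pow(-21, -1)))), 2) = Pow(Add(Add(1, Pow(0, 2), Mul(8, 0)), Mul(Add(21, -1), Add(Rational(17, 7), Pow(-21, -1)))), 2) = Pow(Add(Add(1, 0, 0), Mul(20, Add(Rational(17, 7), Rational(-1, 21)))), 2) = Pow(Add(1, Mul(20, Rational(50, 21))), 2) = Pow(Add(1, Rational(1000, 21)), 2) = Pow(Rational(1021, 21), 2) = Rational(1042441, 441)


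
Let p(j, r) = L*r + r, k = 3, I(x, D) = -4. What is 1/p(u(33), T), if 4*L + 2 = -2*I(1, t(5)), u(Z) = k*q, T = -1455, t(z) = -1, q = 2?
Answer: -2/7275 ≈ -0.00027491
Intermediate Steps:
u(Z) = 6 (u(Z) = 3*2 = 6)
L = 3/2 (L = -1/2 + (-2*(-4))/4 = -1/2 + (1/4)*8 = -1/2 + 2 = 3/2 ≈ 1.5000)
p(j, r) = 5*r/2 (p(j, r) = 3*r/2 + r = 5*r/2)
1/p(u(33), T) = 1/((5/2)*(-1455)) = 1/(-7275/2) = -2/7275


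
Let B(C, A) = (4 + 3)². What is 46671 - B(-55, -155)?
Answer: 46622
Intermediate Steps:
B(C, A) = 49 (B(C, A) = 7² = 49)
46671 - B(-55, -155) = 46671 - 1*49 = 46671 - 49 = 46622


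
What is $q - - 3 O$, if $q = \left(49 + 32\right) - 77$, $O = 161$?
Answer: $487$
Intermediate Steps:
$q = 4$ ($q = 81 - 77 = 4$)
$q - - 3 O = 4 - \left(-3\right) 161 = 4 - -483 = 4 + 483 = 487$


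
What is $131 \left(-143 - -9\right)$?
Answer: $-17554$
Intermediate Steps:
$131 \left(-143 - -9\right) = 131 \left(-143 + \left(-31 + 40\right)\right) = 131 \left(-143 + 9\right) = 131 \left(-134\right) = -17554$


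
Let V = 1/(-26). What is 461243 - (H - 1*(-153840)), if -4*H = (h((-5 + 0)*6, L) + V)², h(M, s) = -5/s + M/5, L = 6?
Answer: 467577919/1521 ≈ 3.0742e+5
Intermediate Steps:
V = -1/26 ≈ -0.038462
h(M, s) = -5/s + M/5 (h(M, s) = -5/s + M*(⅕) = -5/s + M/5)
H = -17956/1521 (H = -((-5/6 + ((-5 + 0)*6)/5) - 1/26)²/4 = -((-5*⅙ + (-5*6)/5) - 1/26)²/4 = -((-⅚ + (⅕)*(-30)) - 1/26)²/4 = -((-⅚ - 6) - 1/26)²/4 = -(-41/6 - 1/26)²/4 = -(-268/39)²/4 = -¼*71824/1521 = -17956/1521 ≈ -11.805)
461243 - (H - 1*(-153840)) = 461243 - (-17956/1521 - 1*(-153840)) = 461243 - (-17956/1521 + 153840) = 461243 - 1*233972684/1521 = 461243 - 233972684/1521 = 467577919/1521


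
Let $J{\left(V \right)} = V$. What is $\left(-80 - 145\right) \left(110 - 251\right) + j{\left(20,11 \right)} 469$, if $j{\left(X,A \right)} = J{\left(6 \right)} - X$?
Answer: $25159$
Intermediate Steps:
$j{\left(X,A \right)} = 6 - X$
$\left(-80 - 145\right) \left(110 - 251\right) + j{\left(20,11 \right)} 469 = \left(-80 - 145\right) \left(110 - 251\right) + \left(6 - 20\right) 469 = \left(-225\right) \left(-141\right) + \left(6 - 20\right) 469 = 31725 - 6566 = 25159$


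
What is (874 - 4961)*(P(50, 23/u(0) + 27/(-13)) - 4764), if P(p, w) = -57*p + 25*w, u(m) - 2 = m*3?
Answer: 784045993/26 ≈ 3.0156e+7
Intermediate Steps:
u(m) = 2 + 3*m (u(m) = 2 + m*3 = 2 + 3*m)
(874 - 4961)*(P(50, 23/u(0) + 27/(-13)) - 4764) = (874 - 4961)*((-57*50 + 25*(23/(2 + 3*0) + 27/(-13))) - 4764) = -4087*((-2850 + 25*(23/(2 + 0) + 27*(-1/13))) - 4764) = -4087*((-2850 + 25*(23/2 - 27/13)) - 4764) = -4087*((-2850 + 25*(245/26)) - 4764) = -4087*((-2850 + 6125/26) - 4764) = -4087*(-67975/26 - 4764) = -4087*(-191839/26) = 784045993/26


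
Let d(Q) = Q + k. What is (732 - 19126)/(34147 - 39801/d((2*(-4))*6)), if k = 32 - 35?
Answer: -156349/296883 ≈ -0.52664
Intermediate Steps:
k = -3
d(Q) = -3 + Q (d(Q) = Q - 3 = -3 + Q)
(732 - 19126)/(34147 - 39801/d((2*(-4))*6)) = (732 - 19126)/(34147 - 39801/(-3 + (2*(-4))*6)) = -18394/(34147 - 39801/(-3 - 8*6)) = -18394/(34147 - 39801/(-3 - 48)) = -18394/(34147 - 39801/(-51)) = -18394/(34147 - 39801*(-1/51)) = -18394/(34147 + 13267/17) = -18394/593766/17 = -18394*17/593766 = -156349/296883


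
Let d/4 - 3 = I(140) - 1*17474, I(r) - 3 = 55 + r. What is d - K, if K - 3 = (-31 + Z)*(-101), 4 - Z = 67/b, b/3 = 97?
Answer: -20906969/291 ≈ -71845.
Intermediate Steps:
b = 291 (b = 3*97 = 291)
I(r) = 58 + r (I(r) = 3 + (55 + r) = 58 + r)
Z = 1097/291 (Z = 4 - 67/291 = 1097/291 ≈ 3.7698)
K = 801197/291 (K = 3 + (-31 + 1097/291)*(-101) = 3 - 7924/291*(-101) = 3 + 800324/291 = 801197/291 ≈ 2753.3)
d = -69092 (d = 12 + 4*((58 + 140) - 1*17474) = 12 + 4*(198 - 17474) = 12 + 4*(-17276) = 12 - 69104 = -69092)
d - K = -69092 - 1*801197/291 = -69092 - 801197/291 = -20906969/291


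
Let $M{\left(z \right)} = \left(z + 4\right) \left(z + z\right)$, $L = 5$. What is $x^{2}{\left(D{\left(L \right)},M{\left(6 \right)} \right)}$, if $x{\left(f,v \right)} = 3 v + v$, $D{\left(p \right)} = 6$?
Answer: $230400$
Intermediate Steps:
$M{\left(z \right)} = 2 z \left(4 + z\right)$ ($M{\left(z \right)} = \left(4 + z\right) 2 z = 2 z \left(4 + z\right)$)
$x{\left(f,v \right)} = 4 v$
$x^{2}{\left(D{\left(L \right)},M{\left(6 \right)} \right)} = \left(4 \cdot 2 \cdot 6 \left(4 + 6\right)\right)^{2} = \left(4 \cdot 2 \cdot 6 \cdot 10\right)^{2} = \left(4 \cdot 120\right)^{2} = 480^{2} = 230400$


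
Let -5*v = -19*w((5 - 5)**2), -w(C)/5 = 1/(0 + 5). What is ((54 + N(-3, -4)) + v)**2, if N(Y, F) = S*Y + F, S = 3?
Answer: 34596/25 ≈ 1383.8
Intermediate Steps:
w(C) = -1 (w(C) = -5/(0 + 5) = -5/5 = -5*1/5 = -1)
N(Y, F) = F + 3*Y (N(Y, F) = 3*Y + F = F + 3*Y)
v = -19/5 (v = -(-19)*(-1)/5 = -1/5*19 = -19/5 ≈ -3.8000)
((54 + N(-3, -4)) + v)**2 = ((54 + (-4 + 3*(-3))) - 19/5)**2 = ((54 + (-4 - 9)) - 19/5)**2 = ((54 - 13) - 19/5)**2 = (41 - 19/5)**2 = (186/5)**2 = 34596/25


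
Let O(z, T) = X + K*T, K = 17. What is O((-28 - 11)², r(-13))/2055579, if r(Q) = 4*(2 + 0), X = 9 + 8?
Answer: 51/685193 ≈ 7.4432e-5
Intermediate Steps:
X = 17
r(Q) = 8 (r(Q) = 4*2 = 8)
O(z, T) = 17 + 17*T
O((-28 - 11)², r(-13))/2055579 = (17 + 17*8)/2055579 = (17 + 136)*(1/2055579) = 153*(1/2055579) = 51/685193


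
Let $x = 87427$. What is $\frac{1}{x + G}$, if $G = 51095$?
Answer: $\frac{1}{138522} \approx 7.2191 \cdot 10^{-6}$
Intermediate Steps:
$\frac{1}{x + G} = \frac{1}{87427 + 51095} = \frac{1}{138522}$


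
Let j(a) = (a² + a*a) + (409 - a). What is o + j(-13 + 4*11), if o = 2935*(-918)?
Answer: -2692030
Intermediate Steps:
o = -2694330
j(a) = 409 - a + 2*a² (j(a) = (a² + a²) + (409 - a) = 2*a² + (409 - a) = 409 - a + 2*a²)
o + j(-13 + 4*11) = -2694330 + (409 - (-13 + 4*11) + 2*(-13 + 4*11)²) = -2694330 + (409 - (-13 + 44) + 2*(-13 + 44)²) = -2694330 + (409 - 1*31 + 2*31²) = -2694330 + (409 - 31 + 2*961) = -2694330 + (409 - 31 + 1922) = -2694330 + 2300 = -2692030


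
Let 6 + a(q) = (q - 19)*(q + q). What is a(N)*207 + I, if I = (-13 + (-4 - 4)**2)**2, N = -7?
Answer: 76707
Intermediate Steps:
a(q) = -6 + 2*q*(-19 + q) (a(q) = -6 + (q - 19)*(q + q) = -6 + (-19 + q)*(2*q) = -6 + 2*q*(-19 + q))
I = 2601 (I = (-13 + (-8)**2)**2 = (-13 + 64)**2 = 51**2 = 2601)
a(N)*207 + I = (-6 - 38*(-7) + 2*(-7)**2)*207 + 2601 = (-6 + 266 + 2*49)*207 + 2601 = (-6 + 266 + 98)*207 + 2601 = 358*207 + 2601 = 74106 + 2601 = 76707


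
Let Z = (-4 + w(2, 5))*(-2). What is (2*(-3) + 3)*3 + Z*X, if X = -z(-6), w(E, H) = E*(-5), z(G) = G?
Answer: 159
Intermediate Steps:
w(E, H) = -5*E
Z = 28 (Z = (-4 - 5*2)*(-2) = (-4 - 10)*(-2) = -14*(-2) = 28)
X = 6 (X = -1*(-6) = 6)
(2*(-3) + 3)*3 + Z*X = (2*(-3) + 3)*3 + 28*6 = (-6 + 3)*3 + 168 = -3*3 + 168 = -9 + 168 = 159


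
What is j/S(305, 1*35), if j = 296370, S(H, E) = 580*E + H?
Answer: 59274/4121 ≈ 14.383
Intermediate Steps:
S(H, E) = H + 580*E
j/S(305, 1*35) = 296370/(305 + 580*(1*35)) = 296370/(305 + 580*35) = 296370/(305 + 20300) = 296370/20605 = 296370*(1/20605) = 59274/4121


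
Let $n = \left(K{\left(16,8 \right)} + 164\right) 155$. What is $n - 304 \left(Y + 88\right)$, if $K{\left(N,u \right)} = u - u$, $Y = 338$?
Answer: $-104084$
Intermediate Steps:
$K{\left(N,u \right)} = 0$
$n = 25420$ ($n = \left(0 + 164\right) 155 = 164 \cdot 155 = 25420$)
$n - 304 \left(Y + 88\right) = 25420 - 304 \left(338 + 88\right) = 25420 - 304 \cdot 426 = 25420 - 129504 = -104084$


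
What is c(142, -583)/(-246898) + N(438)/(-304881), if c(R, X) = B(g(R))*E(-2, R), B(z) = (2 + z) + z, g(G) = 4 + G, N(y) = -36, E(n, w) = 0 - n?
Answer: -28396950/12545751523 ≈ -0.0022635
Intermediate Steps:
E(n, w) = -n
B(z) = 2 + 2*z
c(R, X) = 20 + 4*R (c(R, X) = (2 + 2*(4 + R))*(-1*(-2)) = (2 + (8 + 2*R))*2 = (10 + 2*R)*2 = 20 + 4*R)
c(142, -583)/(-246898) + N(438)/(-304881) = (20 + 4*142)/(-246898) - 36/(-304881) = (20 + 568)*(-1/246898) - 36*(-1/304881) = 588*(-1/246898) + 12/101627 = -294/123449 + 12/101627 = -28396950/12545751523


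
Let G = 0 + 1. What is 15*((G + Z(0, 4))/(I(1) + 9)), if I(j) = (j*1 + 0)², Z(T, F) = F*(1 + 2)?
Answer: 39/2 ≈ 19.500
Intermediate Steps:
G = 1
Z(T, F) = 3*F (Z(T, F) = F*3 = 3*F)
I(j) = j² (I(j) = (j + 0)² = j²)
15*((G + Z(0, 4))/(I(1) + 9)) = 15*((1 + 3*4)/(1² + 9)) = 15*((1 + 12)/(1 + 9)) = 15*(13/10) = 39/2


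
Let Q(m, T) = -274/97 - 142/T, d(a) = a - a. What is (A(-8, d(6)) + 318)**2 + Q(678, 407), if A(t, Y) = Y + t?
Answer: 3793806608/39479 ≈ 96097.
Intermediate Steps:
d(a) = 0
Q(m, T) = -274/97 - 142/T (Q(m, T) = -274*1/97 - 142/T = -274/97 - 142/T)
(A(-8, d(6)) + 318)**2 + Q(678, 407) = ((0 - 8) + 318)**2 + (-274/97 - 142/407) = (-8 + 318)**2 + (-274/97 - 142*1/407) = 310**2 + (-274/97 - 142/407) = 96100 - 125292/39479 = 3793806608/39479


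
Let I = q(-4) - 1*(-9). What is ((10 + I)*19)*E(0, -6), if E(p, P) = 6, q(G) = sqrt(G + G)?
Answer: 2166 + 228*I*sqrt(2) ≈ 2166.0 + 322.44*I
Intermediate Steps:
q(G) = sqrt(2)*sqrt(G) (q(G) = sqrt(2*G) = sqrt(2)*sqrt(G))
I = 9 + 2*I*sqrt(2) (I = sqrt(2)*sqrt(-4) - 1*(-9) = sqrt(2)*(2*I) + 9 = 2*I*sqrt(2) + 9 = 9 + 2*I*sqrt(2) ≈ 9.0 + 2.8284*I)
((10 + I)*19)*E(0, -6) = ((10 + (9 + 2*I*sqrt(2)))*19)*6 = ((19 + 2*I*sqrt(2))*19)*6 = (361 + 38*I*sqrt(2))*6 = 2166 + 228*I*sqrt(2)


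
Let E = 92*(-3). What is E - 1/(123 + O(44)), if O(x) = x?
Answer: -46093/167 ≈ -276.01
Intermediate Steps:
E = -276
E - 1/(123 + O(44)) = -276 - 1/(123 + 44) = -276 - 1/167 = -46093/167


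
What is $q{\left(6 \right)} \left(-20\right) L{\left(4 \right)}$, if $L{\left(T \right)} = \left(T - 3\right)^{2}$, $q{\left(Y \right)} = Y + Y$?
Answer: $-240$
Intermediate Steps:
$q{\left(Y \right)} = 2 Y$
$L{\left(T \right)} = \left(-3 + T\right)^{2}$
$q{\left(6 \right)} \left(-20\right) L{\left(4 \right)} = 2 \cdot 6 \left(-20\right) \left(-3 + 4\right)^{2} = 12 \left(-20\right) 1^{2} = \left(-240\right) 1 = -240$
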